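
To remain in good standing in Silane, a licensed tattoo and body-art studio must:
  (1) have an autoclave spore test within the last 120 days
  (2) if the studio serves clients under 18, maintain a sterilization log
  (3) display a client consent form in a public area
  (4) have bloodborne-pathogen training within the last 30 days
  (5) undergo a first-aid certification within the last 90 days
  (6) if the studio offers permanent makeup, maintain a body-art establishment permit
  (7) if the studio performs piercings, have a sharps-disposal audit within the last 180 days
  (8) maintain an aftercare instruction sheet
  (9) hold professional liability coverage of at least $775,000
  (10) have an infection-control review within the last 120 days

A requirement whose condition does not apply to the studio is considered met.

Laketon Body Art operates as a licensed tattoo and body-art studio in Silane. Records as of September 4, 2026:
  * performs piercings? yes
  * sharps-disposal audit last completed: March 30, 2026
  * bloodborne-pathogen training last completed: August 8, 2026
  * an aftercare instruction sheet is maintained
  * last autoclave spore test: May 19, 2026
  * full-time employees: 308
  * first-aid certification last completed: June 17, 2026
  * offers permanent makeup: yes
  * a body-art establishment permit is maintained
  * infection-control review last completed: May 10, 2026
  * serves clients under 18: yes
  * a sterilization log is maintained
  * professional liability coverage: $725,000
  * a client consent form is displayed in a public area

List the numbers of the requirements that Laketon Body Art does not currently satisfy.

1. autoclave spore test 108 days ago vs limit 120 → met
2. condition 'serves clients under 18' holds; sterilization log present → met
3. client consent form present → met
4. bloodborne-pathogen training 27 days ago vs limit 30 → met
5. first-aid certification 79 days ago vs limit 90 → met
6. condition 'offers permanent makeup' holds; body-art establishment permit present → met
7. condition 'performs piercings' holds; sharps-disposal audit 158 days ago vs limit 180 → met
8. aftercare instruction sheet present → met
9. professional liability coverage $725,000 < $775,000 → not met
10. infection-control review 117 days ago vs limit 120 → met
Not met: 9

9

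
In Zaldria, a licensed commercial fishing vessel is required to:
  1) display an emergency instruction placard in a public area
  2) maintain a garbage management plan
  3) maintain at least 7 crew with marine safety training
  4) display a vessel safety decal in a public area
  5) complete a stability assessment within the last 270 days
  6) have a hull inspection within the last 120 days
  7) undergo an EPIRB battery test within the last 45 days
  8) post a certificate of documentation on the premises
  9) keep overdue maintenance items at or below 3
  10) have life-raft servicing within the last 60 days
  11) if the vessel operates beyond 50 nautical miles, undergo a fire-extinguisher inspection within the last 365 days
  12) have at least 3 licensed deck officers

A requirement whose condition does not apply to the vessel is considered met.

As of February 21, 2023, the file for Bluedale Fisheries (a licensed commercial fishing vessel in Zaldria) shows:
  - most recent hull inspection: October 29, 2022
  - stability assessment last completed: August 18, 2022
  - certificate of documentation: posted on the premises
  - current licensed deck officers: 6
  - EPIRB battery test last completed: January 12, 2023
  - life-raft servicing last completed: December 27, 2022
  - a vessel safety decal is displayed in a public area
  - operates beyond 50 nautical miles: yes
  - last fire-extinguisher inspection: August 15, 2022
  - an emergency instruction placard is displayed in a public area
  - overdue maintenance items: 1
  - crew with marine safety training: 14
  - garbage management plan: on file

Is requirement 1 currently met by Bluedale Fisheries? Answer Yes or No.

1. emergency instruction placard present → met

Yes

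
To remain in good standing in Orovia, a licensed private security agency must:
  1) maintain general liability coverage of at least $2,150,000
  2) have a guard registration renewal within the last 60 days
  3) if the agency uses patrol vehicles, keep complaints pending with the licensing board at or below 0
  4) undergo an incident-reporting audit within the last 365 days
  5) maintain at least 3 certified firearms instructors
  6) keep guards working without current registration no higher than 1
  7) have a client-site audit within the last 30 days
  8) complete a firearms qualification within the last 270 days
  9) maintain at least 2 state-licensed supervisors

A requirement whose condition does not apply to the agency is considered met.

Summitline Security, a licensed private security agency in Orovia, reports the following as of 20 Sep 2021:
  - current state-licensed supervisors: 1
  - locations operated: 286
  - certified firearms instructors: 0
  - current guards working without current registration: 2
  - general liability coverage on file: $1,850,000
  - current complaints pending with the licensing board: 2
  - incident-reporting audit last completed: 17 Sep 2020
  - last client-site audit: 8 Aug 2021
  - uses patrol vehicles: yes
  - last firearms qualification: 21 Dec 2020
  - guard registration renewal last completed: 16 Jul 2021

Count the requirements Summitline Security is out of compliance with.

1. general liability coverage $1,850,000 < $2,150,000 → not met
2. guard registration renewal 66 days ago vs limit 60 → not met
3. condition 'uses patrol vehicles' holds; complaints pending with the licensing board 2 > 0 → not met
4. incident-reporting audit 368 days ago vs limit 365 → not met
5. certified firearms instructors 0 < 3 → not met
6. guards working without current registration 2 > 1 → not met
7. client-site audit 43 days ago vs limit 30 → not met
8. firearms qualification 273 days ago vs limit 270 → not met
9. state-licensed supervisors 1 < 2 → not met
Not met: 9 of 9

9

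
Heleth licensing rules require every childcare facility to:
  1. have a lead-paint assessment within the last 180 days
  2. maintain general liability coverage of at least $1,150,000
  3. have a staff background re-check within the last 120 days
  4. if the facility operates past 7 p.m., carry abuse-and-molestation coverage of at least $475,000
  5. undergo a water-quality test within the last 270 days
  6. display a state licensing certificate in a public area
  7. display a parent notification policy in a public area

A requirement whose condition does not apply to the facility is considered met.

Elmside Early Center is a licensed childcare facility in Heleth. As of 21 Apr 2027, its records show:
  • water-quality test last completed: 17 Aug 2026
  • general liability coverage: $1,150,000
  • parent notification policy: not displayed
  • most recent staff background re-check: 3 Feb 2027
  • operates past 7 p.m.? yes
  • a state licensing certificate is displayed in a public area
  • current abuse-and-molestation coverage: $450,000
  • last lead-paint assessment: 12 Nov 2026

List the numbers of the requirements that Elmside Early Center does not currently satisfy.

4, 7

1. lead-paint assessment 160 days ago vs limit 180 → met
2. general liability coverage $1,150,000 ≥ $1,150,000 → met
3. staff background re-check 77 days ago vs limit 120 → met
4. condition 'operates past 7 p.m.' holds; abuse-and-molestation coverage $450,000 < $475,000 → not met
5. water-quality test 247 days ago vs limit 270 → met
6. state licensing certificate present → met
7. parent notification policy absent → not met
Not met: 4, 7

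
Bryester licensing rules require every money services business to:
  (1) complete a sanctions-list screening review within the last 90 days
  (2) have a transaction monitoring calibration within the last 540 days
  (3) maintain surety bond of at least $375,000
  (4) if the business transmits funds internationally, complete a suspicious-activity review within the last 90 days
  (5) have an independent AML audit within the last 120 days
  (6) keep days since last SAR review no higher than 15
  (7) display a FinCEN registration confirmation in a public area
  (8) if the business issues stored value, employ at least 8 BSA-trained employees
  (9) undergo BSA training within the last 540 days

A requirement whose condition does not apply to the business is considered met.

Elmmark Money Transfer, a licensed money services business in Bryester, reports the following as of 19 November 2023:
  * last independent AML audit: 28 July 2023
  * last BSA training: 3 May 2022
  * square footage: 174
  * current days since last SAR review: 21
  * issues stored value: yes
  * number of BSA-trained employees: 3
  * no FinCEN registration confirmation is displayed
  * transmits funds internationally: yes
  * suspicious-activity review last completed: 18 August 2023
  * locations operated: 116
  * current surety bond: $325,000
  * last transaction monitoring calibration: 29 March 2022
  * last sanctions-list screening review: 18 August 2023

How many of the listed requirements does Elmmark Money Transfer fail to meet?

8

1. sanctions-list screening review 93 days ago vs limit 90 → not met
2. transaction monitoring calibration 600 days ago vs limit 540 → not met
3. surety bond $325,000 < $375,000 → not met
4. condition 'transmits funds internationally' holds; suspicious-activity review 93 days ago vs limit 90 → not met
5. independent AML audit 114 days ago vs limit 120 → met
6. days since last SAR review 21 > 15 → not met
7. FinCEN registration confirmation absent → not met
8. condition 'issues stored value' holds; BSA-trained employees 3 < 8 → not met
9. BSA training 565 days ago vs limit 540 → not met
Not met: 8 of 9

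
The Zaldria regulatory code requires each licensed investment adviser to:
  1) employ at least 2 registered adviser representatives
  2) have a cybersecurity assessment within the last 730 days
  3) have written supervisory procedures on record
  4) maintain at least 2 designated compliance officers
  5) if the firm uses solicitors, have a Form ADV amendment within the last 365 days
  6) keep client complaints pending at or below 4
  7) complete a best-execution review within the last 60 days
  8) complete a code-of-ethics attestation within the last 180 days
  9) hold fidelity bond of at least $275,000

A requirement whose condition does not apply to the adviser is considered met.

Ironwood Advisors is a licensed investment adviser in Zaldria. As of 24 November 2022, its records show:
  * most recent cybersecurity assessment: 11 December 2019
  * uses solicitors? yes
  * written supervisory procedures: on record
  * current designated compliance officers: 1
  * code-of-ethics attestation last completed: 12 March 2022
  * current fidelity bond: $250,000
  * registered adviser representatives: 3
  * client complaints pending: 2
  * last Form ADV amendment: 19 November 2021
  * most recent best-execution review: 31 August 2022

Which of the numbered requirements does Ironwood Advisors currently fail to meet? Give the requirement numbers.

2, 4, 5, 7, 8, 9

1. registered adviser representatives 3 ≥ 2 → met
2. cybersecurity assessment 1079 days ago vs limit 730 → not met
3. written supervisory procedures present → met
4. designated compliance officers 1 < 2 → not met
5. condition 'uses solicitors' holds; Form ADV amendment 370 days ago vs limit 365 → not met
6. client complaints pending 2 ≤ 4 → met
7. best-execution review 85 days ago vs limit 60 → not met
8. code-of-ethics attestation 257 days ago vs limit 180 → not met
9. fidelity bond $250,000 < $275,000 → not met
Not met: 2, 4, 5, 7, 8, 9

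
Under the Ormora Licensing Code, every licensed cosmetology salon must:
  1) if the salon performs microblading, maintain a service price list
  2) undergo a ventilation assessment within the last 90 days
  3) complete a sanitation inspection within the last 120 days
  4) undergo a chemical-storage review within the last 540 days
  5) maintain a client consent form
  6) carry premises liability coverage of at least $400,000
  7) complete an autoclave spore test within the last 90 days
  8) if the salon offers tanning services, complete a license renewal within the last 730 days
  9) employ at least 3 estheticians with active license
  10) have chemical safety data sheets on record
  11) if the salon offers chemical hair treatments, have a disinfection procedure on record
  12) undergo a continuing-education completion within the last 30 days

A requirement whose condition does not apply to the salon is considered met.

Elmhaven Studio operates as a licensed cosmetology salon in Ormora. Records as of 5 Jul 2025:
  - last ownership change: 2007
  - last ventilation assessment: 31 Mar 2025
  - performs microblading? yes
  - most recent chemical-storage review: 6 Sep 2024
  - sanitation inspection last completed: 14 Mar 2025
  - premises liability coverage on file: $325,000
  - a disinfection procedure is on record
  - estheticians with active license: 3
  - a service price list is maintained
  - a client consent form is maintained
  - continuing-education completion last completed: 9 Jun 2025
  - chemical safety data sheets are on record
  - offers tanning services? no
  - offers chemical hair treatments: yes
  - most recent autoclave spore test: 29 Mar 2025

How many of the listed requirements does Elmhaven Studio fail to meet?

1. condition 'performs microblading' holds; service price list present → met
2. ventilation assessment 96 days ago vs limit 90 → not met
3. sanitation inspection 113 days ago vs limit 120 → met
4. chemical-storage review 302 days ago vs limit 540 → met
5. client consent form present → met
6. premises liability coverage $325,000 < $400,000 → not met
7. autoclave spore test 98 days ago vs limit 90 → not met
8. condition 'offers tanning services' does not hold → requirement n/a → met
9. estheticians with active license 3 ≥ 3 → met
10. chemical safety data sheets present → met
11. condition 'offers chemical hair treatments' holds; disinfection procedure present → met
12. continuing-education completion 26 days ago vs limit 30 → met
Not met: 3 of 12

3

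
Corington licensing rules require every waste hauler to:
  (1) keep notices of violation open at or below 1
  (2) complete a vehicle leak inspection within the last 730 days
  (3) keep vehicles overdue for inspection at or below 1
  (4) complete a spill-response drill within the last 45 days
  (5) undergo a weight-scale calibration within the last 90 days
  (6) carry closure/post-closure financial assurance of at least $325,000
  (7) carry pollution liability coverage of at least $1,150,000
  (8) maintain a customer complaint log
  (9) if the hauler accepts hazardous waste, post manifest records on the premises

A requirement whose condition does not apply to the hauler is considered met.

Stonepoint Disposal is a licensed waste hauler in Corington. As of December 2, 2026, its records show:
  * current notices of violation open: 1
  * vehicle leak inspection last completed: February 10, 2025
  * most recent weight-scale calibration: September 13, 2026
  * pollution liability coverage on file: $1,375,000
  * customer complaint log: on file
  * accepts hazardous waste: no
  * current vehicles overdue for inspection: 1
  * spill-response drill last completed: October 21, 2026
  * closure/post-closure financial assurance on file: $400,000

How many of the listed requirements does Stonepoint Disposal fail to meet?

0

1. notices of violation open 1 ≤ 1 → met
2. vehicle leak inspection 660 days ago vs limit 730 → met
3. vehicles overdue for inspection 1 ≤ 1 → met
4. spill-response drill 42 days ago vs limit 45 → met
5. weight-scale calibration 80 days ago vs limit 90 → met
6. closure/post-closure financial assurance $400,000 ≥ $325,000 → met
7. pollution liability coverage $1,375,000 ≥ $1,150,000 → met
8. customer complaint log present → met
9. condition 'accepts hazardous waste' does not hold → requirement n/a → met
Not met: 0 of 9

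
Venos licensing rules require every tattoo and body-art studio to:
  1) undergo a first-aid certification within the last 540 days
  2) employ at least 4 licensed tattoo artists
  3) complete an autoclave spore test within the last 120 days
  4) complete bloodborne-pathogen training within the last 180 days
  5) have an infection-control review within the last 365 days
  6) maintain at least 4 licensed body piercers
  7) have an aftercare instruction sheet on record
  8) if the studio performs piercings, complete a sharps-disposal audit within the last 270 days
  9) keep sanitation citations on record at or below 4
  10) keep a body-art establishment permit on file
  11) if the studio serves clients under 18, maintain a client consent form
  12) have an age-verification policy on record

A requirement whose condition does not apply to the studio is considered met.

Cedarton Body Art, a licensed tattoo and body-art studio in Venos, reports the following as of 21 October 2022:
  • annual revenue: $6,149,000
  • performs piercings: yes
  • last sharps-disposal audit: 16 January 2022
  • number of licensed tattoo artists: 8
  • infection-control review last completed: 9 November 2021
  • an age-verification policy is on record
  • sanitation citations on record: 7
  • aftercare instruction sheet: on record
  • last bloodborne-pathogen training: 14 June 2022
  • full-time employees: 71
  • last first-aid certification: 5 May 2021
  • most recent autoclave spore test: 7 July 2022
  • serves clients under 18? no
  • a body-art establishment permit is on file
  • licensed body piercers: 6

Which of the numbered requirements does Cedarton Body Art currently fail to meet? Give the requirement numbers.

1. first-aid certification 534 days ago vs limit 540 → met
2. licensed tattoo artists 8 ≥ 4 → met
3. autoclave spore test 106 days ago vs limit 120 → met
4. bloodborne-pathogen training 129 days ago vs limit 180 → met
5. infection-control review 346 days ago vs limit 365 → met
6. licensed body piercers 6 ≥ 4 → met
7. aftercare instruction sheet present → met
8. condition 'performs piercings' holds; sharps-disposal audit 278 days ago vs limit 270 → not met
9. sanitation citations on record 7 > 4 → not met
10. body-art establishment permit present → met
11. condition 'serves clients under 18' does not hold → requirement n/a → met
12. age-verification policy present → met
Not met: 8, 9

8, 9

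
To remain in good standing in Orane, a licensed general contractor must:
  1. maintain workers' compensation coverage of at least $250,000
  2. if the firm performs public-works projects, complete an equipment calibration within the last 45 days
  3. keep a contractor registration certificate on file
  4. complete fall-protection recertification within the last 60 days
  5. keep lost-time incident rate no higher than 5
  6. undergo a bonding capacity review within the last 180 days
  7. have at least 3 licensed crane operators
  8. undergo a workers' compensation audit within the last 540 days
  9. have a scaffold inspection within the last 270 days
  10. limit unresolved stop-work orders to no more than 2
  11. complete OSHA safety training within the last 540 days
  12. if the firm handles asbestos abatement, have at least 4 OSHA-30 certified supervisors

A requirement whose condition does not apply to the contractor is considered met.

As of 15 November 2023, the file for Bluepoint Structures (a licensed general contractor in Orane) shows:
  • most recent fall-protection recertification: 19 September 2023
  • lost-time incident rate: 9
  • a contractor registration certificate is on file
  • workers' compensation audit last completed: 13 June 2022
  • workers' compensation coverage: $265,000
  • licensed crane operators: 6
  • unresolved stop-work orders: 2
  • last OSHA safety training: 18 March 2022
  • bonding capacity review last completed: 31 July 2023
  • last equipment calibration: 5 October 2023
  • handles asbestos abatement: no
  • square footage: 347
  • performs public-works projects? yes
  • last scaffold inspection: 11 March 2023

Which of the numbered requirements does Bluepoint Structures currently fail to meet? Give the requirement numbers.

1. workers' compensation coverage $265,000 ≥ $250,000 → met
2. condition 'performs public-works projects' holds; equipment calibration 41 days ago vs limit 45 → met
3. contractor registration certificate present → met
4. fall-protection recertification 57 days ago vs limit 60 → met
5. lost-time incident rate 9 > 5 → not met
6. bonding capacity review 107 days ago vs limit 180 → met
7. licensed crane operators 6 ≥ 3 → met
8. workers' compensation audit 520 days ago vs limit 540 → met
9. scaffold inspection 249 days ago vs limit 270 → met
10. unresolved stop-work orders 2 ≤ 2 → met
11. OSHA safety training 607 days ago vs limit 540 → not met
12. condition 'handles asbestos abatement' does not hold → requirement n/a → met
Not met: 5, 11

5, 11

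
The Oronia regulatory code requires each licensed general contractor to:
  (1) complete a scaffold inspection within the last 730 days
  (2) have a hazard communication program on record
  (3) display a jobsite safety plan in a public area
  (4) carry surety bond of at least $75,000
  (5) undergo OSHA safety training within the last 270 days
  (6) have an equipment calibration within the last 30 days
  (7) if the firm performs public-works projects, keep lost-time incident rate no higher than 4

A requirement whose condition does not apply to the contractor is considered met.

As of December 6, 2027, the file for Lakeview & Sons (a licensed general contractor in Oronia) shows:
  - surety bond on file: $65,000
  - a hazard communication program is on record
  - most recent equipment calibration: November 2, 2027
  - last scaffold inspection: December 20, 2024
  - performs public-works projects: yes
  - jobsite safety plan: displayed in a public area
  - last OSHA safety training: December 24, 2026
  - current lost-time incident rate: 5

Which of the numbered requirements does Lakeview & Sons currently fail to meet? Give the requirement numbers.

1. scaffold inspection 1081 days ago vs limit 730 → not met
2. hazard communication program present → met
3. jobsite safety plan present → met
4. surety bond $65,000 < $75,000 → not met
5. OSHA safety training 347 days ago vs limit 270 → not met
6. equipment calibration 34 days ago vs limit 30 → not met
7. condition 'performs public-works projects' holds; lost-time incident rate 5 > 4 → not met
Not met: 1, 4, 5, 6, 7

1, 4, 5, 6, 7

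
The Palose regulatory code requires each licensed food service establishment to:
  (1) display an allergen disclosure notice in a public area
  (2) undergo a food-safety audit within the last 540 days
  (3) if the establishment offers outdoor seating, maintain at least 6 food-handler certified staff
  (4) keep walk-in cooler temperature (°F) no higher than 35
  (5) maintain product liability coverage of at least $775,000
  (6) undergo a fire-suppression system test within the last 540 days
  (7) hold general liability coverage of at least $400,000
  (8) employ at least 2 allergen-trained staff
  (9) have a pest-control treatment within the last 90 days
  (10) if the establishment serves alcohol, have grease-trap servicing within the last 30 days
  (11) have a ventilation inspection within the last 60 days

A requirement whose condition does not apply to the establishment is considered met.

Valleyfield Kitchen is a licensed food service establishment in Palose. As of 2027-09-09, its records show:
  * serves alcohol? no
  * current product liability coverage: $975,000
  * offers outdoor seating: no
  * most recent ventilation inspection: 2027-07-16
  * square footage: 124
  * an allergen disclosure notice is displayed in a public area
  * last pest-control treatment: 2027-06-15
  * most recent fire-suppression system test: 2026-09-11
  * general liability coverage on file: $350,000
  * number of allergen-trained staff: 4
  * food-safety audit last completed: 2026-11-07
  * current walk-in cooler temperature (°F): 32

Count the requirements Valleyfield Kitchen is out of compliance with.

1

1. allergen disclosure notice present → met
2. food-safety audit 306 days ago vs limit 540 → met
3. condition 'offers outdoor seating' does not hold → requirement n/a → met
4. walk-in cooler temperature (°F) 32 ≤ 35 → met
5. product liability coverage $975,000 ≥ $775,000 → met
6. fire-suppression system test 363 days ago vs limit 540 → met
7. general liability coverage $350,000 < $400,000 → not met
8. allergen-trained staff 4 ≥ 2 → met
9. pest-control treatment 86 days ago vs limit 90 → met
10. condition 'serves alcohol' does not hold → requirement n/a → met
11. ventilation inspection 55 days ago vs limit 60 → met
Not met: 1 of 11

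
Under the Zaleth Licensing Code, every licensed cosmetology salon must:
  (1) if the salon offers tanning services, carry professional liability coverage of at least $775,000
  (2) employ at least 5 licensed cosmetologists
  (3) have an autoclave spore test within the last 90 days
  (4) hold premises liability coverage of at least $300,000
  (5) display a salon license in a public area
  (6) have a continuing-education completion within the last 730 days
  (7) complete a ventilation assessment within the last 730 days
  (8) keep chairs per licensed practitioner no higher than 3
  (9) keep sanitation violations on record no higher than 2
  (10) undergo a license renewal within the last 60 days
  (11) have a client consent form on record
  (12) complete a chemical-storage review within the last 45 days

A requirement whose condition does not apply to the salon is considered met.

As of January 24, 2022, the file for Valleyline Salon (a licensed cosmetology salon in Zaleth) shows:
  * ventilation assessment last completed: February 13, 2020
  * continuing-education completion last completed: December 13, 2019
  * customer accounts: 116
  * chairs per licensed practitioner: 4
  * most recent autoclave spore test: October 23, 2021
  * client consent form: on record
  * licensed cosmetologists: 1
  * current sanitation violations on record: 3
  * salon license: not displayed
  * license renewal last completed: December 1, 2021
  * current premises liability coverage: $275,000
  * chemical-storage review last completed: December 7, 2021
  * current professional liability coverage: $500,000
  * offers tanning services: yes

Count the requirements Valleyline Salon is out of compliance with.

1. condition 'offers tanning services' holds; professional liability coverage $500,000 < $775,000 → not met
2. licensed cosmetologists 1 < 5 → not met
3. autoclave spore test 93 days ago vs limit 90 → not met
4. premises liability coverage $275,000 < $300,000 → not met
5. salon license absent → not met
6. continuing-education completion 773 days ago vs limit 730 → not met
7. ventilation assessment 711 days ago vs limit 730 → met
8. chairs per licensed practitioner 4 > 3 → not met
9. sanitation violations on record 3 > 2 → not met
10. license renewal 54 days ago vs limit 60 → met
11. client consent form present → met
12. chemical-storage review 48 days ago vs limit 45 → not met
Not met: 9 of 12

9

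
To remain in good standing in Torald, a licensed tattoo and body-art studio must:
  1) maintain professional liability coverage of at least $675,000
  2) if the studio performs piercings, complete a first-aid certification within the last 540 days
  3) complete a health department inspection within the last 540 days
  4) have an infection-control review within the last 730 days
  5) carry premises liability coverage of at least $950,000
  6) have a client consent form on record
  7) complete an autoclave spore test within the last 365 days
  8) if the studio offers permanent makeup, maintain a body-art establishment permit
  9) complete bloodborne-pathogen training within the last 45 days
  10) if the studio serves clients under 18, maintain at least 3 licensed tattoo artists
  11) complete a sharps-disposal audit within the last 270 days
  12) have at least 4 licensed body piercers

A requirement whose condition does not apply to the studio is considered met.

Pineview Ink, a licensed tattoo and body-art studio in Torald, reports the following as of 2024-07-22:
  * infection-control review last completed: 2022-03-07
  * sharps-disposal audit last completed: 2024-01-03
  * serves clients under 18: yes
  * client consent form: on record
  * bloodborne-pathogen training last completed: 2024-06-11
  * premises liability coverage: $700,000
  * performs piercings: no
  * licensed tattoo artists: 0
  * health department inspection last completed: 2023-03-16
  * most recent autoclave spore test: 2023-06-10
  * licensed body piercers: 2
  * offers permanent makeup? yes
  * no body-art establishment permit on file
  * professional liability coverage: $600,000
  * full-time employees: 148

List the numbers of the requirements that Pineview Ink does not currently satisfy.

1. professional liability coverage $600,000 < $675,000 → not met
2. condition 'performs piercings' does not hold → requirement n/a → met
3. health department inspection 494 days ago vs limit 540 → met
4. infection-control review 868 days ago vs limit 730 → not met
5. premises liability coverage $700,000 < $950,000 → not met
6. client consent form present → met
7. autoclave spore test 408 days ago vs limit 365 → not met
8. condition 'offers permanent makeup' holds; body-art establishment permit absent → not met
9. bloodborne-pathogen training 41 days ago vs limit 45 → met
10. condition 'serves clients under 18' holds; licensed tattoo artists 0 < 3 → not met
11. sharps-disposal audit 201 days ago vs limit 270 → met
12. licensed body piercers 2 < 4 → not met
Not met: 1, 4, 5, 7, 8, 10, 12

1, 4, 5, 7, 8, 10, 12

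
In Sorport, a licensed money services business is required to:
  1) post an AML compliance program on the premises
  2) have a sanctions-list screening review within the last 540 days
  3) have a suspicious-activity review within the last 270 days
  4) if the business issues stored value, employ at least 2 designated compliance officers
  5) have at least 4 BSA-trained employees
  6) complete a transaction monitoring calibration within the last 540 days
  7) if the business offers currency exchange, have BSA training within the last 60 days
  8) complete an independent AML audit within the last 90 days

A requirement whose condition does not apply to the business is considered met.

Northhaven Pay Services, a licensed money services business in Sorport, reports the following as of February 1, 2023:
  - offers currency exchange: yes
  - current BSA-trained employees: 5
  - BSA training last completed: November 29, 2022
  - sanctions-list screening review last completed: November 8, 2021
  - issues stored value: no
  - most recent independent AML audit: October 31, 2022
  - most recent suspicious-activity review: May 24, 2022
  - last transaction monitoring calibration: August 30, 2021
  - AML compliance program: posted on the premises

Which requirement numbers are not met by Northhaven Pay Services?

1. AML compliance program present → met
2. sanctions-list screening review 450 days ago vs limit 540 → met
3. suspicious-activity review 253 days ago vs limit 270 → met
4. condition 'issues stored value' does not hold → requirement n/a → met
5. BSA-trained employees 5 ≥ 4 → met
6. transaction monitoring calibration 520 days ago vs limit 540 → met
7. condition 'offers currency exchange' holds; BSA training 64 days ago vs limit 60 → not met
8. independent AML audit 93 days ago vs limit 90 → not met
Not met: 7, 8

7, 8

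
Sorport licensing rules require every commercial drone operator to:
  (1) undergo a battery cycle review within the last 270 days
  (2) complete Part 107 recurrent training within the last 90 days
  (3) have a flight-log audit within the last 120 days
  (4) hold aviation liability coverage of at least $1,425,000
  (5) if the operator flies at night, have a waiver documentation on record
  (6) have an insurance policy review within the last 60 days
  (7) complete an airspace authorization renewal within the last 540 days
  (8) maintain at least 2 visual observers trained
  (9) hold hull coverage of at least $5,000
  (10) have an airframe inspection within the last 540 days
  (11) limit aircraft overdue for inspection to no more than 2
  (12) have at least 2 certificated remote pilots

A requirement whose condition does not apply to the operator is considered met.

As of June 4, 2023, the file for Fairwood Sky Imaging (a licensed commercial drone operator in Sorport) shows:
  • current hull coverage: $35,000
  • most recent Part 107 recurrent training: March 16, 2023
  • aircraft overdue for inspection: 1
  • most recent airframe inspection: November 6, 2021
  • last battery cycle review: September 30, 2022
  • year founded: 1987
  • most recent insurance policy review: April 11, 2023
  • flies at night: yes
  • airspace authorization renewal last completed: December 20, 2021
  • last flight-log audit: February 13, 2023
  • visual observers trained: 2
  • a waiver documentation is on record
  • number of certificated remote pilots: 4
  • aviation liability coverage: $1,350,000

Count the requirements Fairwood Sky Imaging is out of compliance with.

2

1. battery cycle review 247 days ago vs limit 270 → met
2. Part 107 recurrent training 80 days ago vs limit 90 → met
3. flight-log audit 111 days ago vs limit 120 → met
4. aviation liability coverage $1,350,000 < $1,425,000 → not met
5. condition 'flies at night' holds; waiver documentation present → met
6. insurance policy review 54 days ago vs limit 60 → met
7. airspace authorization renewal 531 days ago vs limit 540 → met
8. visual observers trained 2 ≥ 2 → met
9. hull coverage $35,000 ≥ $5,000 → met
10. airframe inspection 575 days ago vs limit 540 → not met
11. aircraft overdue for inspection 1 ≤ 2 → met
12. certificated remote pilots 4 ≥ 2 → met
Not met: 2 of 12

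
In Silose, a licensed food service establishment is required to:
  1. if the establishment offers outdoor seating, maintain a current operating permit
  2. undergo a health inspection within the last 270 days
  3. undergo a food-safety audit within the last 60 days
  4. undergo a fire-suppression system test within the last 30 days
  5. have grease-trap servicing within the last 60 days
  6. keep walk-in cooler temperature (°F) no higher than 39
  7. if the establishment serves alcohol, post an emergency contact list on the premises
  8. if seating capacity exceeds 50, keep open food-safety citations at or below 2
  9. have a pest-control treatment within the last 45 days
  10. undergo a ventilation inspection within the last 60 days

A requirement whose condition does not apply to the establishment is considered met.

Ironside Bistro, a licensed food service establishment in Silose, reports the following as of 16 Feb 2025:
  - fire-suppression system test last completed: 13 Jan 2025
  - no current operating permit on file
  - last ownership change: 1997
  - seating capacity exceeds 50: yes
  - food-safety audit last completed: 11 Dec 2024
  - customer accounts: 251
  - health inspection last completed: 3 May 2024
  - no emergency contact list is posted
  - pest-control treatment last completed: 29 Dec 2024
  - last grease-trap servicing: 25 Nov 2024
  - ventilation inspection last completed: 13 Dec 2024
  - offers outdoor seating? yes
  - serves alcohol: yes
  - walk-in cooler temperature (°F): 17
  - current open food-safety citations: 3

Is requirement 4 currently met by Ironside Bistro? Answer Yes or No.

4. fire-suppression system test 34 days ago vs limit 30 → not met

No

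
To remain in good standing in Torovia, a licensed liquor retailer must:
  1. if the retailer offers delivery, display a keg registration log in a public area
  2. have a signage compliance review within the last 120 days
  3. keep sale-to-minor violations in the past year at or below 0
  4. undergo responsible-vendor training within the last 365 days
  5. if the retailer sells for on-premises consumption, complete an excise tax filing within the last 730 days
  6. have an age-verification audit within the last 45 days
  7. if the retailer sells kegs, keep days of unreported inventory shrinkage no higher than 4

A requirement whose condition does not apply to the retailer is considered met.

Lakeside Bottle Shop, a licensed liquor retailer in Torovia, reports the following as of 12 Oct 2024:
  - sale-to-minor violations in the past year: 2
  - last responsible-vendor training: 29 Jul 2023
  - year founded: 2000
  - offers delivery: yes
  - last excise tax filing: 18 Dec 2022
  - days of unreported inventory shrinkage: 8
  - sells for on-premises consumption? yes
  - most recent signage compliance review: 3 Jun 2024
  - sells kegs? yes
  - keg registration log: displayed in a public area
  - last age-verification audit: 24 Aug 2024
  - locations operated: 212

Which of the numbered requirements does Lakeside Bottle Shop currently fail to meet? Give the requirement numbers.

1. condition 'offers delivery' holds; keg registration log present → met
2. signage compliance review 131 days ago vs limit 120 → not met
3. sale-to-minor violations in the past year 2 > 0 → not met
4. responsible-vendor training 441 days ago vs limit 365 → not met
5. condition 'sells for on-premises consumption' holds; excise tax filing 664 days ago vs limit 730 → met
6. age-verification audit 49 days ago vs limit 45 → not met
7. condition 'sells kegs' holds; days of unreported inventory shrinkage 8 > 4 → not met
Not met: 2, 3, 4, 6, 7

2, 3, 4, 6, 7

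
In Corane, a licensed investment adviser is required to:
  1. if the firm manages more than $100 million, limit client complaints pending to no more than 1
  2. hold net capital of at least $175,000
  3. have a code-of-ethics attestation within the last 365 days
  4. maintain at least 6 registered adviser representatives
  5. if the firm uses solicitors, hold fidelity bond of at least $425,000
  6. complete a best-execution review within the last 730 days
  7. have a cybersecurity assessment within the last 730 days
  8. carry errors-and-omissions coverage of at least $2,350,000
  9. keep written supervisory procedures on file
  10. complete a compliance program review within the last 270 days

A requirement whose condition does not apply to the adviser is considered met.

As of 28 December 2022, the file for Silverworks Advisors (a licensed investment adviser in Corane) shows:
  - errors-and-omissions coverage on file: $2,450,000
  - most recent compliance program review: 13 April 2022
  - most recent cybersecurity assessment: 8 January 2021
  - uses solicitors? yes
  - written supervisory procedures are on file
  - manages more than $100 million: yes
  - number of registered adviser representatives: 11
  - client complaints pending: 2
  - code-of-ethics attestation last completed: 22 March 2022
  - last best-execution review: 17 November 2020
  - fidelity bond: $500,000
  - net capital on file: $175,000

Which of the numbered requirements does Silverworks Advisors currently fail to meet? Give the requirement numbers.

1, 6

1. condition 'manages more than $100 million' holds; client complaints pending 2 > 1 → not met
2. net capital $175,000 ≥ $175,000 → met
3. code-of-ethics attestation 281 days ago vs limit 365 → met
4. registered adviser representatives 11 ≥ 6 → met
5. condition 'uses solicitors' holds; fidelity bond $500,000 ≥ $425,000 → met
6. best-execution review 771 days ago vs limit 730 → not met
7. cybersecurity assessment 719 days ago vs limit 730 → met
8. errors-and-omissions coverage $2,450,000 ≥ $2,350,000 → met
9. written supervisory procedures present → met
10. compliance program review 259 days ago vs limit 270 → met
Not met: 1, 6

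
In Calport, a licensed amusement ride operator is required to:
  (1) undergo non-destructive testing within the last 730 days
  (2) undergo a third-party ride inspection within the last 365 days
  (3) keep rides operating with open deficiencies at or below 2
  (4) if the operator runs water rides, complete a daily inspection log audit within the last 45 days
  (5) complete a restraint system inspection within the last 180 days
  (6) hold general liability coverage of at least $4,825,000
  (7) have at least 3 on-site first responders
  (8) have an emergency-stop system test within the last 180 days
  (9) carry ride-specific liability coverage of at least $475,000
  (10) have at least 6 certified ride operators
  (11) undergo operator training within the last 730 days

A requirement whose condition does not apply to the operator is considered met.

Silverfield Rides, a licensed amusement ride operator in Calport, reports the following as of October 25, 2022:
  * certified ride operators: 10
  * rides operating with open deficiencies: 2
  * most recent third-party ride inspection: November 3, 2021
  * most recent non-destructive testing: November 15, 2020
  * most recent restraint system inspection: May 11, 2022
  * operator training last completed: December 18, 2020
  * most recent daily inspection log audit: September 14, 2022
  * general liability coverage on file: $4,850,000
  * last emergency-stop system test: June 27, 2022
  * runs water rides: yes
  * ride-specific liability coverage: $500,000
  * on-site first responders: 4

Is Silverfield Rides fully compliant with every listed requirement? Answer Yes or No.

Yes

1. non-destructive testing 709 days ago vs limit 730 → met
2. third-party ride inspection 356 days ago vs limit 365 → met
3. rides operating with open deficiencies 2 ≤ 2 → met
4. condition 'runs water rides' holds; daily inspection log audit 41 days ago vs limit 45 → met
5. restraint system inspection 167 days ago vs limit 180 → met
6. general liability coverage $4,850,000 ≥ $4,825,000 → met
7. on-site first responders 4 ≥ 3 → met
8. emergency-stop system test 120 days ago vs limit 180 → met
9. ride-specific liability coverage $500,000 ≥ $475,000 → met
10. certified ride operators 10 ≥ 6 → met
11. operator training 676 days ago vs limit 730 → met
All met.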